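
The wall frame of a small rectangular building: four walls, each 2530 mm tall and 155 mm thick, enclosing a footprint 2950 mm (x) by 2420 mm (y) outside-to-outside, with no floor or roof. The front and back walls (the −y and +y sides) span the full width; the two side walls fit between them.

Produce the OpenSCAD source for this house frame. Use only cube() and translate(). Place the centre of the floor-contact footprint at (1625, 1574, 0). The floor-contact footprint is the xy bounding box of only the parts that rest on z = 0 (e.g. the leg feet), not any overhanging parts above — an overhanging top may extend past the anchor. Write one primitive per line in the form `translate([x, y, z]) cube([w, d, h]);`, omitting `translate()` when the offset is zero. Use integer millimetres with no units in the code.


translate([150, 364, 0]) cube([2950, 155, 2530]);
translate([150, 2629, 0]) cube([2950, 155, 2530]);
translate([150, 519, 0]) cube([155, 2110, 2530]);
translate([2945, 519, 0]) cube([155, 2110, 2530]);


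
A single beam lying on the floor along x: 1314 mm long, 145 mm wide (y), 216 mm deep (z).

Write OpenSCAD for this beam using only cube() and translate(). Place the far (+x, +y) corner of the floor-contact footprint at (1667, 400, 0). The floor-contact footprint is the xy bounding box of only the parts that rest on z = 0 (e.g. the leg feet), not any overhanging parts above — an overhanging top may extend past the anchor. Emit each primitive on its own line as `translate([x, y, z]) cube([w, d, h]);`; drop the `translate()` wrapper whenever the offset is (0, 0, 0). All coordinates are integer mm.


translate([353, 255, 0]) cube([1314, 145, 216]);


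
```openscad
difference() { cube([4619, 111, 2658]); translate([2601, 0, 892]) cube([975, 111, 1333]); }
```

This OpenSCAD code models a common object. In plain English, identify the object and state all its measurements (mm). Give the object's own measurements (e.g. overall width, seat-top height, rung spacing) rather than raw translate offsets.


A wall 4619 mm long (x), 111 mm thick (y), 2658 mm tall, with a rectangular window opening cut through it. The opening is 975 mm wide and 1333 mm tall; its sill is at z = 892 mm and its near (−x) edge is 2601 mm from the wall's −x end. The opening passes through the full wall thickness.


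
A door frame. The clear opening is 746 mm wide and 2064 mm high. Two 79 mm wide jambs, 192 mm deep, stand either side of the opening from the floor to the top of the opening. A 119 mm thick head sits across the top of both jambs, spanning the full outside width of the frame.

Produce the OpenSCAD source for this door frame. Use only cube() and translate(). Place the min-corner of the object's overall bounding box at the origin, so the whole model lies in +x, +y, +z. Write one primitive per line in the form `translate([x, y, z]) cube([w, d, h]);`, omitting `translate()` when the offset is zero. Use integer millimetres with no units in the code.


cube([79, 192, 2064]);
translate([825, 0, 0]) cube([79, 192, 2064]);
translate([0, 0, 2064]) cube([904, 192, 119]);


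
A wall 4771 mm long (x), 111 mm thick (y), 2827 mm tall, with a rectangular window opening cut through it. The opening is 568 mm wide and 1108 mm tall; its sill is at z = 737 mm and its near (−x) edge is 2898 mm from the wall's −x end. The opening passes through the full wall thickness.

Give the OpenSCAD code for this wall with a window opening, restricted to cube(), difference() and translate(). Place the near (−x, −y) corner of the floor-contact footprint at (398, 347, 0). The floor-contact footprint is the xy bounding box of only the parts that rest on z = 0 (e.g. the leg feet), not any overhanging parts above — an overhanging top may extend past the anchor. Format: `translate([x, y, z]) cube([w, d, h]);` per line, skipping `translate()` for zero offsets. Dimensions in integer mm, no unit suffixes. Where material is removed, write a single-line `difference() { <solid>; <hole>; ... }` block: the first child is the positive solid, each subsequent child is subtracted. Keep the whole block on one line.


difference() { translate([398, 347, 0]) cube([4771, 111, 2827]); translate([3296, 347, 737]) cube([568, 111, 1108]); }


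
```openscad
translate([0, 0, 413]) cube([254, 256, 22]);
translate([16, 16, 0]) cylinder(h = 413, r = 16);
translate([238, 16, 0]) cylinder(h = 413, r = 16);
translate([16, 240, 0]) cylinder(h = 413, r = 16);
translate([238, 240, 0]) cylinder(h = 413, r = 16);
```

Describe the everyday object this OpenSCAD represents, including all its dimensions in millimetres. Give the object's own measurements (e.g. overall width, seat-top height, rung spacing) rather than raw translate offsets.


A simple wooden stool: a rectangular seat 254 mm (x) by 256 mm (y), 22 mm thick, top face at z = 435 mm, on four round legs, each 32 mm in diameter. The legs rest on z = 0, each leg's axis is inset half a diameter from the nearest pair of seat edges (so the leg's bounding box is flush with the corner).


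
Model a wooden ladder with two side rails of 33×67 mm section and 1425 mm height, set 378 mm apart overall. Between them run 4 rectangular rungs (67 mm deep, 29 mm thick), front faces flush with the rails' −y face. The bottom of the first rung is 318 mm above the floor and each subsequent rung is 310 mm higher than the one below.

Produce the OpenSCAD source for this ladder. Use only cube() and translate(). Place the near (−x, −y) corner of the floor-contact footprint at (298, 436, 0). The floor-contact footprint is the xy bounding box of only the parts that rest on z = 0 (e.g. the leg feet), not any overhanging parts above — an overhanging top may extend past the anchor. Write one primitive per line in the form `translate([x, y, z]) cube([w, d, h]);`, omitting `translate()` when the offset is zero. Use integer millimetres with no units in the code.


translate([298, 436, 0]) cube([33, 67, 1425]);
translate([643, 436, 0]) cube([33, 67, 1425]);
translate([331, 436, 318]) cube([312, 67, 29]);
translate([331, 436, 628]) cube([312, 67, 29]);
translate([331, 436, 938]) cube([312, 67, 29]);
translate([331, 436, 1248]) cube([312, 67, 29]);


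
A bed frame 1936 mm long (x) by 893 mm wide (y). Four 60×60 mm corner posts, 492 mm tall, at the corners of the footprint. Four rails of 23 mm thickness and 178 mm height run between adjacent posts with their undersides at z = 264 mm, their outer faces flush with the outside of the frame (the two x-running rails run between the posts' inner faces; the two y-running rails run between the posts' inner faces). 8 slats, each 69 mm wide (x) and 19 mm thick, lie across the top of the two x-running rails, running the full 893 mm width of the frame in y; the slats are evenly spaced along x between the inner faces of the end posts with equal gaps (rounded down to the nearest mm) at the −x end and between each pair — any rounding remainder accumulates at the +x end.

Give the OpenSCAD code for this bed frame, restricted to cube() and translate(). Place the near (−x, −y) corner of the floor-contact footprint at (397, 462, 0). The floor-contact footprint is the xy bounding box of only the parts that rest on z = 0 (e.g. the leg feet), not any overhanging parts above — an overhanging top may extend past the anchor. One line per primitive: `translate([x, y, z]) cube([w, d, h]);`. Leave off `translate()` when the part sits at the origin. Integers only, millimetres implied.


translate([397, 462, 0]) cube([60, 60, 492]);
translate([397, 1295, 0]) cube([60, 60, 492]);
translate([2273, 462, 0]) cube([60, 60, 492]);
translate([2273, 1295, 0]) cube([60, 60, 492]);
translate([457, 462, 264]) cube([1816, 23, 178]);
translate([457, 1332, 264]) cube([1816, 23, 178]);
translate([397, 522, 264]) cube([23, 773, 178]);
translate([2310, 522, 264]) cube([23, 773, 178]);
translate([597, 462, 442]) cube([69, 893, 19]);
translate([806, 462, 442]) cube([69, 893, 19]);
translate([1015, 462, 442]) cube([69, 893, 19]);
translate([1224, 462, 442]) cube([69, 893, 19]);
translate([1433, 462, 442]) cube([69, 893, 19]);
translate([1642, 462, 442]) cube([69, 893, 19]);
translate([1851, 462, 442]) cube([69, 893, 19]);
translate([2060, 462, 442]) cube([69, 893, 19]);


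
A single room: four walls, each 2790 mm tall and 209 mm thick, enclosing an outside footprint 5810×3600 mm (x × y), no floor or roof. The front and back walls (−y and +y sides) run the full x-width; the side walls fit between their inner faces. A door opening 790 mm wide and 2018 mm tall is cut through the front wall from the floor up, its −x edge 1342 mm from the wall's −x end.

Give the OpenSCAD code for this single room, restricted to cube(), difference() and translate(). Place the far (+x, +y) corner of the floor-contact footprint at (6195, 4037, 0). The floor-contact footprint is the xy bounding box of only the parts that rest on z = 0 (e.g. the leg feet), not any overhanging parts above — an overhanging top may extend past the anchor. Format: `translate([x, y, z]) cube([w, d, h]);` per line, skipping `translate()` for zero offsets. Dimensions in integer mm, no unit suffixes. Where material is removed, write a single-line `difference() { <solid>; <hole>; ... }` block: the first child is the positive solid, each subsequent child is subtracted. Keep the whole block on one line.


difference() { translate([385, 437, 0]) cube([5810, 209, 2790]); translate([1727, 437, 0]) cube([790, 209, 2018]); }
translate([385, 3828, 0]) cube([5810, 209, 2790]);
translate([385, 646, 0]) cube([209, 3182, 2790]);
translate([5986, 646, 0]) cube([209, 3182, 2790]);


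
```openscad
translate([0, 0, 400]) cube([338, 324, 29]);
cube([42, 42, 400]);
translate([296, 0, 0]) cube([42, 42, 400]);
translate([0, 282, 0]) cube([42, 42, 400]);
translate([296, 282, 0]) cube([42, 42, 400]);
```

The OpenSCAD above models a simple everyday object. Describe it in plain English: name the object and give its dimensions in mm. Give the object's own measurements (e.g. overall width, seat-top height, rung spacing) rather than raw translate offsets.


A simple wooden stool: a rectangular seat 338 mm (x) by 324 mm (y), 29 mm thick, top face at z = 429 mm, on four square legs, each 42×42 mm in cross-section. The legs rest on z = 0, each flush with a corner of the seat.


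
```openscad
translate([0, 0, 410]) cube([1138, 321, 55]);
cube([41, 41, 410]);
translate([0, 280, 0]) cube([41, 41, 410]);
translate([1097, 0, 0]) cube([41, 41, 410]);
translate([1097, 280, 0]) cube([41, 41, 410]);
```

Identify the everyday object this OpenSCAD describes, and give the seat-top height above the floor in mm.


A bench. The seat-top height is 465 mm.

A long slab on four corner posts — a bench. The slab sits at z = 410 with thickness 55, so the top is 410 + 55 = 465 mm.


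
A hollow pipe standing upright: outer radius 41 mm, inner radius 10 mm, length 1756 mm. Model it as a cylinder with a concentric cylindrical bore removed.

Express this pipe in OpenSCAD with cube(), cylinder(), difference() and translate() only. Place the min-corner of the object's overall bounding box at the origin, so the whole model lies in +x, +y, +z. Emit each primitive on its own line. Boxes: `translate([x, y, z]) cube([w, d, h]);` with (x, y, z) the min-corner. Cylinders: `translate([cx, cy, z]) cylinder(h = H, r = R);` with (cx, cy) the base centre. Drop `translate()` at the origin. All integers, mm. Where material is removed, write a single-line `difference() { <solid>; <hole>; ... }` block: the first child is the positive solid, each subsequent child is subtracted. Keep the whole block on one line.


difference() { translate([41, 41, 0]) cylinder(h = 1756, r = 41); translate([41, 41, 0]) cylinder(h = 1756, r = 10); }


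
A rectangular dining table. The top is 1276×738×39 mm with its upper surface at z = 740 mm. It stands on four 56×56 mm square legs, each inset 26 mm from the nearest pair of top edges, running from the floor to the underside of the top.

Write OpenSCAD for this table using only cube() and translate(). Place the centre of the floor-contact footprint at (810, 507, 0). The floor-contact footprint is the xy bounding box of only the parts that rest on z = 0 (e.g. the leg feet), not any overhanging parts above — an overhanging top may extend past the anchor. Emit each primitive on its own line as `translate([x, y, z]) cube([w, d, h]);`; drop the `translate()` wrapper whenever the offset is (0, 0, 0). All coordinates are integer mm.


translate([172, 138, 701]) cube([1276, 738, 39]);
translate([198, 164, 0]) cube([56, 56, 701]);
translate([1366, 164, 0]) cube([56, 56, 701]);
translate([198, 794, 0]) cube([56, 56, 701]);
translate([1366, 794, 0]) cube([56, 56, 701]);


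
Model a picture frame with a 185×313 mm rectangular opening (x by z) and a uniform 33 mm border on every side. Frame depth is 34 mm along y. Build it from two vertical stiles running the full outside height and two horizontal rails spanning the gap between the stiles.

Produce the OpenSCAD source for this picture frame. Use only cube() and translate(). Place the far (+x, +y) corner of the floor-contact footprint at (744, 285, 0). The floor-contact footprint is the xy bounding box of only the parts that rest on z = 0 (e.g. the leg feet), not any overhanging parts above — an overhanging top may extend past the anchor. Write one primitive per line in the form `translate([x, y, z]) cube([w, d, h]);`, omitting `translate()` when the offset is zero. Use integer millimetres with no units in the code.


translate([493, 251, 0]) cube([33, 34, 379]);
translate([711, 251, 0]) cube([33, 34, 379]);
translate([526, 251, 0]) cube([185, 34, 33]);
translate([526, 251, 346]) cube([185, 34, 33]);


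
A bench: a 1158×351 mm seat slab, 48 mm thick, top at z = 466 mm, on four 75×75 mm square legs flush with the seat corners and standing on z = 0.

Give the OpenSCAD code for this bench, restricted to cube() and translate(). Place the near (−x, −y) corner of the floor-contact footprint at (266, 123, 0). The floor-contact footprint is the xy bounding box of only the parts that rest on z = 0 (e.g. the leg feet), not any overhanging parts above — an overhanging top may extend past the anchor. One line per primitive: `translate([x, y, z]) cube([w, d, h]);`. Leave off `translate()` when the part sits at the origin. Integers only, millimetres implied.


translate([266, 123, 418]) cube([1158, 351, 48]);
translate([266, 123, 0]) cube([75, 75, 418]);
translate([266, 399, 0]) cube([75, 75, 418]);
translate([1349, 123, 0]) cube([75, 75, 418]);
translate([1349, 399, 0]) cube([75, 75, 418]);


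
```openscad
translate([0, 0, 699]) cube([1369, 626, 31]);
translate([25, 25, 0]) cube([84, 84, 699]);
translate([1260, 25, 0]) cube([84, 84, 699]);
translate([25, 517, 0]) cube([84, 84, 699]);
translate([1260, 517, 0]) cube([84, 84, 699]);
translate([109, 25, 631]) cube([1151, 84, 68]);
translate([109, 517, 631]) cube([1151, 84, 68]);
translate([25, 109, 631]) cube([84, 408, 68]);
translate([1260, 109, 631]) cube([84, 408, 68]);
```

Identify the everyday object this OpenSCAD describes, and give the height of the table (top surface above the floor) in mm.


A table. The table height is 730 mm.

A 1369×626×31 slab sits at z = 699 on four 84 mm square posts — a table. The top surface is at 699 + 31 = 730 mm.


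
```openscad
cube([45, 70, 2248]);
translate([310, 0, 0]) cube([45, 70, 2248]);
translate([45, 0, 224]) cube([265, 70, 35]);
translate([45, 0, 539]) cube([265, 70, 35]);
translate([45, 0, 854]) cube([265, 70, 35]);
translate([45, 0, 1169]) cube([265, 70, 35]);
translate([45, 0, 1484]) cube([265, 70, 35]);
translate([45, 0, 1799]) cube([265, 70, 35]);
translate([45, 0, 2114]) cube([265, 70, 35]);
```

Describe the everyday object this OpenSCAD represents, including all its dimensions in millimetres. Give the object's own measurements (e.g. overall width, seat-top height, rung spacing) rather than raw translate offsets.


A straight ladder. Two 45×70 mm vertical rails, 2248 mm tall, stand 355 mm apart (outside-to-outside) with their front faces coplanar on the −y side. 7 rungs, each 70 mm deep and 35 mm tall, span between the inner faces of the rails, front faces flush with the rails. The lowest rung's underside is at z = 224 mm and rungs are spaced 315 mm apart (underside to underside).


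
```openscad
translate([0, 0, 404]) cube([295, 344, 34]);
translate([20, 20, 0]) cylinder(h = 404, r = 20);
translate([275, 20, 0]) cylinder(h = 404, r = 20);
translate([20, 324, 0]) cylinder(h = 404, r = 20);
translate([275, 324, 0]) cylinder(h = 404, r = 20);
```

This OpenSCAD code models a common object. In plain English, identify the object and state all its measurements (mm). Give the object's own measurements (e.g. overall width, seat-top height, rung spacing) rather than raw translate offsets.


A four-legged stool. The seat is a 295×344×34 mm slab whose top surface is at z = 438 mm; four round legs, each 40 mm in diameter, run from the floor (z = 0) to the underside of the seat, each leg's axis is inset half a diameter from the nearest pair of seat edges (so the leg's bounding box is flush with the corner).


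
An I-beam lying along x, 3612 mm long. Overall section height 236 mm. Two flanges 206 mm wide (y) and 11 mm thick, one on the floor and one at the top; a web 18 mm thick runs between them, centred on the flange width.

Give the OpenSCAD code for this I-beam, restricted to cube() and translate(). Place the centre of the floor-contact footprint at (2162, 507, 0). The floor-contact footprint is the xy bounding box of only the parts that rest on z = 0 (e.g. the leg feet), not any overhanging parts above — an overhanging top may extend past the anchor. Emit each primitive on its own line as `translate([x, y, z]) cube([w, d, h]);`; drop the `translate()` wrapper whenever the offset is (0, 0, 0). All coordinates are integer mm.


translate([356, 404, 0]) cube([3612, 206, 11]);
translate([356, 498, 11]) cube([3612, 18, 214]);
translate([356, 404, 225]) cube([3612, 206, 11]);


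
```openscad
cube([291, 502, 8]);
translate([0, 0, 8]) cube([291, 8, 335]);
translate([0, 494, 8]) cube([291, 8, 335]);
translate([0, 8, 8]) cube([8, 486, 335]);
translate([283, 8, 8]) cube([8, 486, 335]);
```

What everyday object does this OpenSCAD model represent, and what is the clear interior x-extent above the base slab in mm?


An open box. The internal width is 275 mm.

A 291×502 base slab with four walls standing on it — an open box. The base is 291 mm wide and the walls are 8 mm thick, so the internal width is 291 − 2 × 8 = 275 mm.


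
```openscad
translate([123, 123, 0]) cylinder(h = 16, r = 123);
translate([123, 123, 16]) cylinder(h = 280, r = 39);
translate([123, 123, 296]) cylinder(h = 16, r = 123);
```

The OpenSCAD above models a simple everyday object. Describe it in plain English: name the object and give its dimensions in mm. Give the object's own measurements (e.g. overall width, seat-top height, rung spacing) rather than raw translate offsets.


A spool: two coaxial disc flanges of radius 123 mm and thickness 16 mm, joined by a core cylinder of radius 39 mm and height 280 mm. The lower flange rests on z = 0 and the three cylinders share a vertical axis.


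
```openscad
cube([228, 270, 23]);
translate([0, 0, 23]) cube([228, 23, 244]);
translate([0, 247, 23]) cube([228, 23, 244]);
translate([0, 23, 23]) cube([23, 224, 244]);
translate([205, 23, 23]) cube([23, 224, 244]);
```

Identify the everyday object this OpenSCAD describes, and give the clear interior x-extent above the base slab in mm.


An open box. The internal width is 182 mm.

A 228×270 base slab with four walls standing on it — an open box. The base is 228 mm wide and the walls are 23 mm thick, so the internal width is 228 − 2 × 23 = 182 mm.


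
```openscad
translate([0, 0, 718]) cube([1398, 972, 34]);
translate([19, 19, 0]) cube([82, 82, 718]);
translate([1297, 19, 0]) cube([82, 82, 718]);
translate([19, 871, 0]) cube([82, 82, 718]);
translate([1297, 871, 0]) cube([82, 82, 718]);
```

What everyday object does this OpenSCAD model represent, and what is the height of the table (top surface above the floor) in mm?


A table. The table height is 752 mm.

A 1398×972×34 slab sits at z = 718 on four 82 mm square posts — a table. The top surface is at 718 + 34 = 752 mm.


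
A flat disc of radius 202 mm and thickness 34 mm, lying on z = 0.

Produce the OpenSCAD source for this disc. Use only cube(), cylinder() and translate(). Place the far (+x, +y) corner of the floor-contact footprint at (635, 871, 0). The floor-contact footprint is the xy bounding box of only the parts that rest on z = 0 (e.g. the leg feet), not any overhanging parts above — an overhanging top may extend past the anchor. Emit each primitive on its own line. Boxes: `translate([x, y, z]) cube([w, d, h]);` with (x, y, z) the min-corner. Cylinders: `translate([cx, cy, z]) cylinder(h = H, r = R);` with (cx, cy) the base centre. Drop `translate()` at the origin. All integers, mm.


translate([433, 669, 0]) cylinder(h = 34, r = 202);


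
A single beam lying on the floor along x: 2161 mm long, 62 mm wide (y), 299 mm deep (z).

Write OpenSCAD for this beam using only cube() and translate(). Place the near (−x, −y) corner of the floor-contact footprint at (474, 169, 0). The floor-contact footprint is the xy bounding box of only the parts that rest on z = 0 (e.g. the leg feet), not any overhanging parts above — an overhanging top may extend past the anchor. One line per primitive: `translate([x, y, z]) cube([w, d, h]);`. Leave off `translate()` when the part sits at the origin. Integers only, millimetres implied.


translate([474, 169, 0]) cube([2161, 62, 299]);


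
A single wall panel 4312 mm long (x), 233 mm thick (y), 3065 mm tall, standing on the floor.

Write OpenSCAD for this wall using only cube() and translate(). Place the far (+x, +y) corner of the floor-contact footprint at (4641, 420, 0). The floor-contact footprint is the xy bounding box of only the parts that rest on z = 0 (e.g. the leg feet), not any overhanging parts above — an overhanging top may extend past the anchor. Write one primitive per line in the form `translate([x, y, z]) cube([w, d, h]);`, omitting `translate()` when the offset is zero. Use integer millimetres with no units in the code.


translate([329, 187, 0]) cube([4312, 233, 3065]);


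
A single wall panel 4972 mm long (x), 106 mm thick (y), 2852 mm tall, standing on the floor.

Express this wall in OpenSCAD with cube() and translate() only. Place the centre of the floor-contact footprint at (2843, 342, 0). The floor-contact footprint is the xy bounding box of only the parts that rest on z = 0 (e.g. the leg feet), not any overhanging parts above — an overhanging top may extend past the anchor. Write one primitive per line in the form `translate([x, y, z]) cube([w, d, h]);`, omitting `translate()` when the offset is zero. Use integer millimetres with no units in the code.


translate([357, 289, 0]) cube([4972, 106, 2852]);


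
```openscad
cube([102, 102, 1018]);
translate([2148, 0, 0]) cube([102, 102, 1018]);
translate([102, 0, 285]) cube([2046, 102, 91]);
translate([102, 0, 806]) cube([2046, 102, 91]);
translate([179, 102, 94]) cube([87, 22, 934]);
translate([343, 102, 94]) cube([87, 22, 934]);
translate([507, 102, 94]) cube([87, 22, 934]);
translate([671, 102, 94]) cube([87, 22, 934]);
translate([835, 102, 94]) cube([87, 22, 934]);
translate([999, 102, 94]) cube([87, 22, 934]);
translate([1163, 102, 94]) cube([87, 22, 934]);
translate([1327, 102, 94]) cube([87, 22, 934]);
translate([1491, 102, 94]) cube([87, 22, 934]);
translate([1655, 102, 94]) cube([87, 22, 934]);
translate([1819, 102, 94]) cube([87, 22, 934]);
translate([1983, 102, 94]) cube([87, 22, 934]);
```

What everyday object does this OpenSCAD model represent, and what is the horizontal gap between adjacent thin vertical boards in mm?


A fence section. The picket gap is 77 mm.

Two posts, two rails, 12 pickets — a fence section. Span 2046 mm holds 12 pickets of 87 mm with 13 equal gaps: ⌊(2046 − 12·87) / 13⌋ = 77 mm.


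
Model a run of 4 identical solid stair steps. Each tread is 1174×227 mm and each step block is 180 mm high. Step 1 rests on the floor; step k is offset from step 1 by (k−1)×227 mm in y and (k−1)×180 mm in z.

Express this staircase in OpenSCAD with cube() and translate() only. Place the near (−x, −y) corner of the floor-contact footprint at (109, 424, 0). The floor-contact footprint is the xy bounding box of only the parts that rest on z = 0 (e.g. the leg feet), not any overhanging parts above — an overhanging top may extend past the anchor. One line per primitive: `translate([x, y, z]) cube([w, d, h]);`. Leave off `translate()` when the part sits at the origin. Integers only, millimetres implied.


translate([109, 424, 0]) cube([1174, 227, 180]);
translate([109, 651, 180]) cube([1174, 227, 180]);
translate([109, 878, 360]) cube([1174, 227, 180]);
translate([109, 1105, 540]) cube([1174, 227, 180]);


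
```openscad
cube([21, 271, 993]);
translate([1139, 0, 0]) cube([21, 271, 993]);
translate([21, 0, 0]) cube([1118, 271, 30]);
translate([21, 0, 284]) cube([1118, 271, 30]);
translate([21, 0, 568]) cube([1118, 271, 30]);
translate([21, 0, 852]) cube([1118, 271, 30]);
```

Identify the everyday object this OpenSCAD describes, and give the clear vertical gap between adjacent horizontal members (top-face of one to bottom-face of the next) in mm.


A bookshelf. The clear shelf gap is 254 mm.

Two tall side panels with 4 horizontal boards between them — a bookshelf. The first two shelf undersides are at z = 0 and z = 284; with shelf thickness 30, the clear gap is 284 − 0 − 30 = 254 mm.


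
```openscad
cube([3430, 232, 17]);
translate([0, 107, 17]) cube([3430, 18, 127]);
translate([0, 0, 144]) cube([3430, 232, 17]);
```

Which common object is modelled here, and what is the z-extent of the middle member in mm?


An I-beam. The web height is 127 mm.

Two wide flanges with a thin centred web — an I-beam. Overall 161 mm minus two 17 mm flanges gives a web of 161 − 2·17 = 127 mm.


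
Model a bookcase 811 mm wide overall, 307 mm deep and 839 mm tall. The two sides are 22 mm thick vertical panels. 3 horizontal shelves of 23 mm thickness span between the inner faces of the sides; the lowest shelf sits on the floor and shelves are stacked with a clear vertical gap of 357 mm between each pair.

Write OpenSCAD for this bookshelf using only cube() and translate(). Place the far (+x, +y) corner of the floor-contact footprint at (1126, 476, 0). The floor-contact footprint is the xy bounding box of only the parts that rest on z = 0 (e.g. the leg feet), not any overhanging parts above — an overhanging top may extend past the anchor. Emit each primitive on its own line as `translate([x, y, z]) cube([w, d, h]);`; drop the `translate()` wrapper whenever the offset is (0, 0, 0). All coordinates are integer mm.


translate([315, 169, 0]) cube([22, 307, 839]);
translate([1104, 169, 0]) cube([22, 307, 839]);
translate([337, 169, 0]) cube([767, 307, 23]);
translate([337, 169, 380]) cube([767, 307, 23]);
translate([337, 169, 760]) cube([767, 307, 23]);


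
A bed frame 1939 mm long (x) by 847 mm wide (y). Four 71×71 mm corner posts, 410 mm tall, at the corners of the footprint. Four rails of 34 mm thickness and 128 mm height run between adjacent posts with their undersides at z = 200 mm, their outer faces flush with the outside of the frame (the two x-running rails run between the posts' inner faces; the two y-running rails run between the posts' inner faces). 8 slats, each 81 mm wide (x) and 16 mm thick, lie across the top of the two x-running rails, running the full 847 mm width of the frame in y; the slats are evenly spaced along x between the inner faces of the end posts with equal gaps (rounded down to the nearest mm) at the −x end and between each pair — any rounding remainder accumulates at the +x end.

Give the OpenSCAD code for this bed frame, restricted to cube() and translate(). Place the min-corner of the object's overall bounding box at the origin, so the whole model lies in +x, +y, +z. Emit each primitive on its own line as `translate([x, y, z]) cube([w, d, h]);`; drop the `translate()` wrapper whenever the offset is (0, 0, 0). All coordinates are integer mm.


cube([71, 71, 410]);
translate([0, 776, 0]) cube([71, 71, 410]);
translate([1868, 0, 0]) cube([71, 71, 410]);
translate([1868, 776, 0]) cube([71, 71, 410]);
translate([71, 0, 200]) cube([1797, 34, 128]);
translate([71, 813, 200]) cube([1797, 34, 128]);
translate([0, 71, 200]) cube([34, 705, 128]);
translate([1905, 71, 200]) cube([34, 705, 128]);
translate([198, 0, 328]) cube([81, 847, 16]);
translate([406, 0, 328]) cube([81, 847, 16]);
translate([614, 0, 328]) cube([81, 847, 16]);
translate([822, 0, 328]) cube([81, 847, 16]);
translate([1030, 0, 328]) cube([81, 847, 16]);
translate([1238, 0, 328]) cube([81, 847, 16]);
translate([1446, 0, 328]) cube([81, 847, 16]);
translate([1654, 0, 328]) cube([81, 847, 16]);


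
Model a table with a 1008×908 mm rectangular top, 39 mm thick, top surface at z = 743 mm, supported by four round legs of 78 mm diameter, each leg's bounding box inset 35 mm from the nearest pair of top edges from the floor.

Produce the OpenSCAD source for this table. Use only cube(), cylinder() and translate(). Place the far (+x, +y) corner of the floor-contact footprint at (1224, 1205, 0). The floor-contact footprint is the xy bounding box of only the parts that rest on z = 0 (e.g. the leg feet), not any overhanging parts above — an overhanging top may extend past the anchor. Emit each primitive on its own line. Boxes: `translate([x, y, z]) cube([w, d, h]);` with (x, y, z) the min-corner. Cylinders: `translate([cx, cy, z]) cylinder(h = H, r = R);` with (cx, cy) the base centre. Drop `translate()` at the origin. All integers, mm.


translate([251, 332, 704]) cube([1008, 908, 39]);
translate([325, 406, 0]) cylinder(h = 704, r = 39);
translate([1185, 406, 0]) cylinder(h = 704, r = 39);
translate([325, 1166, 0]) cylinder(h = 704, r = 39);
translate([1185, 1166, 0]) cylinder(h = 704, r = 39);


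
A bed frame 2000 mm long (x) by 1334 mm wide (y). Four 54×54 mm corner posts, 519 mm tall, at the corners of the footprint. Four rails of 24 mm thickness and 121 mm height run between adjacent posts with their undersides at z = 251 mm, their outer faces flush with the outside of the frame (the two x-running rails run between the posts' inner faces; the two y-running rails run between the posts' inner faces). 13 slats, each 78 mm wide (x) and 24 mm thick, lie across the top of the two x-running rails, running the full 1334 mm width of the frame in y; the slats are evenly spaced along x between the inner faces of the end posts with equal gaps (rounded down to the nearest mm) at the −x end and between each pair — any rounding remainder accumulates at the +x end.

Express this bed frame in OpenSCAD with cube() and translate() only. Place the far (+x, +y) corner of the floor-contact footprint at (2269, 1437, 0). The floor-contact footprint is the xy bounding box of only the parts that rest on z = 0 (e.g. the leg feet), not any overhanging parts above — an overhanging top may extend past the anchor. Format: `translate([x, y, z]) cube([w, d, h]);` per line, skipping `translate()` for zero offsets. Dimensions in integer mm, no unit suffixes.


translate([269, 103, 0]) cube([54, 54, 519]);
translate([269, 1383, 0]) cube([54, 54, 519]);
translate([2215, 103, 0]) cube([54, 54, 519]);
translate([2215, 1383, 0]) cube([54, 54, 519]);
translate([323, 103, 251]) cube([1892, 24, 121]);
translate([323, 1413, 251]) cube([1892, 24, 121]);
translate([269, 157, 251]) cube([24, 1226, 121]);
translate([2245, 157, 251]) cube([24, 1226, 121]);
translate([385, 103, 372]) cube([78, 1334, 24]);
translate([525, 103, 372]) cube([78, 1334, 24]);
translate([665, 103, 372]) cube([78, 1334, 24]);
translate([805, 103, 372]) cube([78, 1334, 24]);
translate([945, 103, 372]) cube([78, 1334, 24]);
translate([1085, 103, 372]) cube([78, 1334, 24]);
translate([1225, 103, 372]) cube([78, 1334, 24]);
translate([1365, 103, 372]) cube([78, 1334, 24]);
translate([1505, 103, 372]) cube([78, 1334, 24]);
translate([1645, 103, 372]) cube([78, 1334, 24]);
translate([1785, 103, 372]) cube([78, 1334, 24]);
translate([1925, 103, 372]) cube([78, 1334, 24]);
translate([2065, 103, 372]) cube([78, 1334, 24]);


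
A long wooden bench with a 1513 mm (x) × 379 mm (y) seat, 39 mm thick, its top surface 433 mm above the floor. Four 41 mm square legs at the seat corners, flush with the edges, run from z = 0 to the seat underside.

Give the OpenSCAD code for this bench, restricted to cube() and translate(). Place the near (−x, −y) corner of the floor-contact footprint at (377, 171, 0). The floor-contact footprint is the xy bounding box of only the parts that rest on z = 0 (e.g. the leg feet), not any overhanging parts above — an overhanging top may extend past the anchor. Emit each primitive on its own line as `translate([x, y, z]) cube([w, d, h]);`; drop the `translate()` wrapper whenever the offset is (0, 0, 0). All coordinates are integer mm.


// leg_h = 433 − 39 = 394
translate([377, 171, 394]) cube([1513, 379, 39]);
translate([377, 171, 0]) cube([41, 41, 394]);
translate([377, 509, 0]) cube([41, 41, 394]);
translate([1849, 171, 0]) cube([41, 41, 394]);
translate([1849, 509, 0]) cube([41, 41, 394]);


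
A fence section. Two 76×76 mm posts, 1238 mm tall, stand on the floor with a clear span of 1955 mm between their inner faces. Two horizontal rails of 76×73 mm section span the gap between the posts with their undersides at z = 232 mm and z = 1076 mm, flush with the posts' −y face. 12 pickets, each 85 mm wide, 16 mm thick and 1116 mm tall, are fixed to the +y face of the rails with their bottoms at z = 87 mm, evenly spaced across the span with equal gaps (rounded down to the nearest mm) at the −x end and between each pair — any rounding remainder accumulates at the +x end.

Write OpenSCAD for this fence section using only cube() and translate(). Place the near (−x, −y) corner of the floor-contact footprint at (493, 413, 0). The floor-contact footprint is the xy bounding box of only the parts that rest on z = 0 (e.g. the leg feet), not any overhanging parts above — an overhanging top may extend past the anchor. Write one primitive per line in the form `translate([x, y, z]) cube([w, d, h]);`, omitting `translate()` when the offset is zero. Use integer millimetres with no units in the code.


translate([493, 413, 0]) cube([76, 76, 1238]);
translate([2524, 413, 0]) cube([76, 76, 1238]);
translate([569, 413, 232]) cube([1955, 76, 73]);
translate([569, 413, 1076]) cube([1955, 76, 73]);
translate([640, 489, 87]) cube([85, 16, 1116]);
translate([796, 489, 87]) cube([85, 16, 1116]);
translate([952, 489, 87]) cube([85, 16, 1116]);
translate([1108, 489, 87]) cube([85, 16, 1116]);
translate([1264, 489, 87]) cube([85, 16, 1116]);
translate([1420, 489, 87]) cube([85, 16, 1116]);
translate([1576, 489, 87]) cube([85, 16, 1116]);
translate([1732, 489, 87]) cube([85, 16, 1116]);
translate([1888, 489, 87]) cube([85, 16, 1116]);
translate([2044, 489, 87]) cube([85, 16, 1116]);
translate([2200, 489, 87]) cube([85, 16, 1116]);
translate([2356, 489, 87]) cube([85, 16, 1116]);


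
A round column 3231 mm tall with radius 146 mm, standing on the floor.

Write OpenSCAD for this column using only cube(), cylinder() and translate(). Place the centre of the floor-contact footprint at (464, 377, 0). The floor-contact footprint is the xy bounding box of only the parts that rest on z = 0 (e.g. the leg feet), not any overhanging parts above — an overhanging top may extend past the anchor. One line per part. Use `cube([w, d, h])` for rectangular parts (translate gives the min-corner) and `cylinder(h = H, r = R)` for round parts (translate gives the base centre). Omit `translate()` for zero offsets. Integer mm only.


translate([464, 377, 0]) cylinder(h = 3231, r = 146);


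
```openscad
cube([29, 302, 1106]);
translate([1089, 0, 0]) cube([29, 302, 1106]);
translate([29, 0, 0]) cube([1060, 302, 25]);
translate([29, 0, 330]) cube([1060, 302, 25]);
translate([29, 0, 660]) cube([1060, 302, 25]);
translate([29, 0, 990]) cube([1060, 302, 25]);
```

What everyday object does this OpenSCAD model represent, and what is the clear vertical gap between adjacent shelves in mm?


A bookshelf. The clear shelf gap is 305 mm.

Two tall side panels with 4 horizontal boards between them — a bookshelf. The first two shelf undersides are at z = 0 and z = 330; with shelf thickness 25, the clear gap is 330 − 0 − 25 = 305 mm.


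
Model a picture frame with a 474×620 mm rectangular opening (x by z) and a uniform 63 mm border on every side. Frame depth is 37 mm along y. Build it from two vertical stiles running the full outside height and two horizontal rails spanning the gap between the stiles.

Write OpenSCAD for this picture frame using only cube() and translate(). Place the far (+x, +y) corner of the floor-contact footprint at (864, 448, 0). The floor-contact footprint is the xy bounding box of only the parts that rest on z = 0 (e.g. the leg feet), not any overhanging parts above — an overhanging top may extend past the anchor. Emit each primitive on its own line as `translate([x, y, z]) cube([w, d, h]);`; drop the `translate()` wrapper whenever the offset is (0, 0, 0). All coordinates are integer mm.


translate([264, 411, 0]) cube([63, 37, 746]);
translate([801, 411, 0]) cube([63, 37, 746]);
translate([327, 411, 0]) cube([474, 37, 63]);
translate([327, 411, 683]) cube([474, 37, 63]);


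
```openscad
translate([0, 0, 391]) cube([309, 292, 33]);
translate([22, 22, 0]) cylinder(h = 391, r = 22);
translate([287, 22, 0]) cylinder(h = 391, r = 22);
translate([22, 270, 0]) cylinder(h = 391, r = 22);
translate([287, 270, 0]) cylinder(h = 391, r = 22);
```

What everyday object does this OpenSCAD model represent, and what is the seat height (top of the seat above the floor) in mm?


A stool. The seat height is 424 mm.

A 309×292×33 slab at z = 391 on four corner cylinders — a stool. The seat top is 391 + 33 = 424 mm.


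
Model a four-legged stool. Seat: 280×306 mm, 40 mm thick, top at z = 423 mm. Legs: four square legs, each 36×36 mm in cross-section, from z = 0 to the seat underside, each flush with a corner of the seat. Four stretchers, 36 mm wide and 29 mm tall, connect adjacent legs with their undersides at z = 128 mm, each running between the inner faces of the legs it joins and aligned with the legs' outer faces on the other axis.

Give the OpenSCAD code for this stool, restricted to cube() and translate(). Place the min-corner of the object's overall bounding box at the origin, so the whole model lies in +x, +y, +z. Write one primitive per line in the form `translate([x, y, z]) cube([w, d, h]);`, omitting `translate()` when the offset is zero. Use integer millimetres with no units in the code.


translate([0, 0, 383]) cube([280, 306, 40]);
cube([36, 36, 383]);
translate([244, 0, 0]) cube([36, 36, 383]);
translate([0, 270, 0]) cube([36, 36, 383]);
translate([244, 270, 0]) cube([36, 36, 383]);
translate([36, 0, 128]) cube([208, 36, 29]);
translate([36, 270, 128]) cube([208, 36, 29]);
translate([0, 36, 128]) cube([36, 234, 29]);
translate([244, 36, 128]) cube([36, 234, 29]);


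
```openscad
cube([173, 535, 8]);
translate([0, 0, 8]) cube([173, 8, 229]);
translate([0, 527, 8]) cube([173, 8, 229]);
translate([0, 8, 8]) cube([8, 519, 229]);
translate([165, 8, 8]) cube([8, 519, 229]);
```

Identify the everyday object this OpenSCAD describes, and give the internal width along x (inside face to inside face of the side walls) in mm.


An open box. The internal width is 157 mm.

A 173×535 base slab with four walls standing on it — an open box. The base is 173 mm wide and the walls are 8 mm thick, so the internal width is 173 − 2 × 8 = 157 mm.


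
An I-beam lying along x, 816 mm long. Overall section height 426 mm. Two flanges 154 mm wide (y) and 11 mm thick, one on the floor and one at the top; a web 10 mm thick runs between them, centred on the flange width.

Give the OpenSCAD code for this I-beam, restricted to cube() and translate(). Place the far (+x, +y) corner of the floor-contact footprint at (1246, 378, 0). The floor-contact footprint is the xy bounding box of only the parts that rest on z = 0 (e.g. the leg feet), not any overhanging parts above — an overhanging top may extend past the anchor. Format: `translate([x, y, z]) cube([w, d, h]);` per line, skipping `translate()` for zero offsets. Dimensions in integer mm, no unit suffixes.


translate([430, 224, 0]) cube([816, 154, 11]);
translate([430, 296, 11]) cube([816, 10, 404]);
translate([430, 224, 415]) cube([816, 154, 11]);
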